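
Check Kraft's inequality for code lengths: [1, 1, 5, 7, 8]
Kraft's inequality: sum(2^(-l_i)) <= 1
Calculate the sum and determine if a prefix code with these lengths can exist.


Sum = 2^(-1) + 2^(-1) + 2^(-5) + 2^(-7) + 2^(-8)
    = 0.5 + 0.5 + 0.03125 + 0.0078125 + 0.00390625
    = 267/256 = 1.04296875
Since 1.04296875 > 1, Kraft's inequality is NOT satisfied.
A prefix code with these lengths CANNOT exist.

Kraft sum = 1.04296875. Not satisfied.


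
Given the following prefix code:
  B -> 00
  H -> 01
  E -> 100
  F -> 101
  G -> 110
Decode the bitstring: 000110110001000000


Decoding step by step:
Bits 00 -> B
Bits 01 -> H
Bits 101 -> F
Bits 100 -> E
Bits 01 -> H
Bits 00 -> B
Bits 00 -> B
Bits 00 -> B


Decoded message: BHFEHBBB


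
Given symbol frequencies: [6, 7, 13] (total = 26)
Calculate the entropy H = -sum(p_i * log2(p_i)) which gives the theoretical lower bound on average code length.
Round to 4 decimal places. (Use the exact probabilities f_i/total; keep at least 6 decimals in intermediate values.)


Per-symbol terms -p_i * log2(p_i) with p_i = f_i/26:
  p = 6/26 = 0.230769: log2(p) = -2.115477, -p*log2(p) = 0.488187
  p = 7/26 = 0.269231: log2(p) = -1.893085, -p*log2(p) = 0.509677
  p = 13/26 = 0.500000: log2(p) = -1.000000, -p*log2(p) = 0.500000
H = 0.488187 + 0.509677 + 0.500000 = 1.497864

H = 1.4979 bits/symbol


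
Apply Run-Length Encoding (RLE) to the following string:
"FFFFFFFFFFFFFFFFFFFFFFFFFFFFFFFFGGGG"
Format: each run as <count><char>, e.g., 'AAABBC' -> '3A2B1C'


Scanning runs left to right:
  i=0: run of 'F' x 32 -> '32F'
  i=32: run of 'G' x 4 -> '4G'

RLE = 32F4G


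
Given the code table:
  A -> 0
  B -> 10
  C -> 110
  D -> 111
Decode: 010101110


Decoding:
0 -> A
10 -> B
10 -> B
111 -> D
0 -> A


Result: ABBDA


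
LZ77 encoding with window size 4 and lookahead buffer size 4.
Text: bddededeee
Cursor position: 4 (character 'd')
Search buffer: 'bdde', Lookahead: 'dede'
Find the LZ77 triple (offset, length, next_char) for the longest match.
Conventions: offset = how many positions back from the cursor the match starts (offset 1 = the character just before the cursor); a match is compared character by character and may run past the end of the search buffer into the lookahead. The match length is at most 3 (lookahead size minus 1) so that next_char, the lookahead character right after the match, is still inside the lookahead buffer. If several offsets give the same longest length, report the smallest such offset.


Try each offset into the search buffer:
  offset=1 (pos 3, char 'e'): match length 0
  offset=2 (pos 2, char 'd'): match length 3
  offset=3 (pos 1, char 'd'): match length 1
  offset=4 (pos 0, char 'b'): match length 0
Longest match has length 3 at offset 2.
next_char = character at position 4 + 3 = 7 -> 'e'

Best match: offset=2, length=3 (matching 'ded' starting at position 2)
LZ77 triple: (2, 3, 'e')


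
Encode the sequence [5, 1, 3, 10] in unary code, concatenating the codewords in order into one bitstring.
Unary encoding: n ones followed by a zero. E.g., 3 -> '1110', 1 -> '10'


Encode each number as n ones followed by a terminating 0:
  5 -> 111110 (6 bits)
  1 -> 10 (2 bits)
  3 -> 1110 (4 bits)
  10 -> 11111111110 (11 bits)
Total length = 6 + 2 + 4 + 11 = 23 bits.

Unary([5, 1, 3, 10]) = 11111010111011111111110 (23 bits)


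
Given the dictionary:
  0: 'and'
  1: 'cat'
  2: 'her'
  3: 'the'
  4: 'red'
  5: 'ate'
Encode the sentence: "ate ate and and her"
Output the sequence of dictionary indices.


Look up each word in the dictionary:
  'ate' -> 5
  'ate' -> 5
  'and' -> 0
  'and' -> 0
  'her' -> 2

Encoded: [5, 5, 0, 0, 2]


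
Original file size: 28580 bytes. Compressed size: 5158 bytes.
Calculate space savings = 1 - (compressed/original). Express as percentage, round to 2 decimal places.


ratio = compressed/original = 5158/28580 = 0.180476
savings = 1 - ratio = 1 - 0.180476 = 0.819524
as a percentage: 0.819524 * 100 = 81.95%

Space savings = 1 - 5158/28580 = 81.95%


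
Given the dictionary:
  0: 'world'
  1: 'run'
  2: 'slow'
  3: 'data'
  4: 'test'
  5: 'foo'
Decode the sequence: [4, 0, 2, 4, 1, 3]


Look up each index in the dictionary:
  4 -> 'test'
  0 -> 'world'
  2 -> 'slow'
  4 -> 'test'
  1 -> 'run'
  3 -> 'data'

Decoded: "test world slow test run data"


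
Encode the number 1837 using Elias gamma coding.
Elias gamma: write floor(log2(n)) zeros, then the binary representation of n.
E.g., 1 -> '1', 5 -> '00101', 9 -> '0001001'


num_bits = floor(log2(1837)) + 1 = 11
leading_zeros = num_bits - 1 = 10
binary(1837) = 11100101101

Elias gamma(1837) = '0000000000' + '11100101101' = 000000000011100101101 (21 bits)


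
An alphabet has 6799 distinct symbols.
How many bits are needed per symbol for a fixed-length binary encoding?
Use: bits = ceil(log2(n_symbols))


log2(6799) = 12.7311
Bracket: 2^12 = 4096 < 6799 <= 2^13 = 8192
So ceil(log2(6799)) = 13

bits = ceil(log2(6799)) = ceil(12.7311) = 13 bits


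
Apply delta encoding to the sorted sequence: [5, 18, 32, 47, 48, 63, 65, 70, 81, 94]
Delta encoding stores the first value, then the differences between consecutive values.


First value: 5
Deltas:
  18 - 5 = 13
  32 - 18 = 14
  47 - 32 = 15
  48 - 47 = 1
  63 - 48 = 15
  65 - 63 = 2
  70 - 65 = 5
  81 - 70 = 11
  94 - 81 = 13


Delta encoded: [5, 13, 14, 15, 1, 15, 2, 5, 11, 13]


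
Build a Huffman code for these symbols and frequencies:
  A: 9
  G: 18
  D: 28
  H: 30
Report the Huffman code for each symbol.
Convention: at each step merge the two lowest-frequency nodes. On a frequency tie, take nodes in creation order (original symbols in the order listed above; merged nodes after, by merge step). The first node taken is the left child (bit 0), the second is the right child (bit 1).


Huffman tree construction:
Step 1: Merge A(9) + G(18) = 27
Step 2: Merge (A+G)(27) + D(28) = 55
Step 3: Merge H(30) + ((A+G)+D)(55) = 85
Read each symbol's code off the tree from the root (left child = 0, right child = 1).

Codes:
  A: 100 (length 3)
  G: 101 (length 3)
  D: 11 (length 2)
  H: 0 (length 1)
Average code length: 167/85 = 1.9647 bits/symbol


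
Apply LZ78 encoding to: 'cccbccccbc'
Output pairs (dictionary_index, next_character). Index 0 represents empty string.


LZ78 encoding steps:
Dictionary: {0: ''}
Step 1: w='' (idx 0), next='c' -> output (0, 'c'), add 'c' as idx 1
Step 2: w='c' (idx 1), next='c' -> output (1, 'c'), add 'cc' as idx 2
Step 3: w='' (idx 0), next='b' -> output (0, 'b'), add 'b' as idx 3
Step 4: w='cc' (idx 2), next='c' -> output (2, 'c'), add 'ccc' as idx 4
Step 5: w='c' (idx 1), next='b' -> output (1, 'b'), add 'cb' as idx 5
Step 6: w='c' (idx 1), end of input -> output (1, '')


Encoded: [(0, 'c'), (1, 'c'), (0, 'b'), (2, 'c'), (1, 'b'), (1, '')]


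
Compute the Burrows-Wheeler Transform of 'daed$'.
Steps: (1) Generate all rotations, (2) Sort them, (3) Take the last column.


Rotations (sorted):
  0: $daed -> last char: d
  1: aed$d -> last char: d
  2: d$dae -> last char: e
  3: daed$ -> last char: $
  4: ed$da -> last char: a


BWT = dde$a


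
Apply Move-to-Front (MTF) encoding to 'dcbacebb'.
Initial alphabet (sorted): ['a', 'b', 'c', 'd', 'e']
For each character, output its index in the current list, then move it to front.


MTF encoding:
'd': index 3 in ['a', 'b', 'c', 'd', 'e'] -> ['d', 'a', 'b', 'c', 'e']
'c': index 3 in ['d', 'a', 'b', 'c', 'e'] -> ['c', 'd', 'a', 'b', 'e']
'b': index 3 in ['c', 'd', 'a', 'b', 'e'] -> ['b', 'c', 'd', 'a', 'e']
'a': index 3 in ['b', 'c', 'd', 'a', 'e'] -> ['a', 'b', 'c', 'd', 'e']
'c': index 2 in ['a', 'b', 'c', 'd', 'e'] -> ['c', 'a', 'b', 'd', 'e']
'e': index 4 in ['c', 'a', 'b', 'd', 'e'] -> ['e', 'c', 'a', 'b', 'd']
'b': index 3 in ['e', 'c', 'a', 'b', 'd'] -> ['b', 'e', 'c', 'a', 'd']
'b': index 0 in ['b', 'e', 'c', 'a', 'd'] -> ['b', 'e', 'c', 'a', 'd']


Output: [3, 3, 3, 3, 2, 4, 3, 0]


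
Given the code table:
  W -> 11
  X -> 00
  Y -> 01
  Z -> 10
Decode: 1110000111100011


Decoding:
11 -> W
10 -> Z
00 -> X
01 -> Y
11 -> W
10 -> Z
00 -> X
11 -> W


Result: WZXYWZXW


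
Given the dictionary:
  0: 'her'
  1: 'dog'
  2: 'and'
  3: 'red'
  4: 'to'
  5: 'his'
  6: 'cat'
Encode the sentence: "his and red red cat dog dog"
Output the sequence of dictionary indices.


Look up each word in the dictionary:
  'his' -> 5
  'and' -> 2
  'red' -> 3
  'red' -> 3
  'cat' -> 6
  'dog' -> 1
  'dog' -> 1

Encoded: [5, 2, 3, 3, 6, 1, 1]


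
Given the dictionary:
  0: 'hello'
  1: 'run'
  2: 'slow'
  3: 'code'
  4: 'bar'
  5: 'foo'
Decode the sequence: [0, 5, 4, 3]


Look up each index in the dictionary:
  0 -> 'hello'
  5 -> 'foo'
  4 -> 'bar'
  3 -> 'code'

Decoded: "hello foo bar code"


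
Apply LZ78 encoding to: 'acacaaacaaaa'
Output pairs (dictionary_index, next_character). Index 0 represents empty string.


LZ78 encoding steps:
Dictionary: {0: ''}
Step 1: w='' (idx 0), next='a' -> output (0, 'a'), add 'a' as idx 1
Step 2: w='' (idx 0), next='c' -> output (0, 'c'), add 'c' as idx 2
Step 3: w='a' (idx 1), next='c' -> output (1, 'c'), add 'ac' as idx 3
Step 4: w='a' (idx 1), next='a' -> output (1, 'a'), add 'aa' as idx 4
Step 5: w='ac' (idx 3), next='a' -> output (3, 'a'), add 'aca' as idx 5
Step 6: w='aa' (idx 4), next='a' -> output (4, 'a'), add 'aaa' as idx 6


Encoded: [(0, 'a'), (0, 'c'), (1, 'c'), (1, 'a'), (3, 'a'), (4, 'a')]


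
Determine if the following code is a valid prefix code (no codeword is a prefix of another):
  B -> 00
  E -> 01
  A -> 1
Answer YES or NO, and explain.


Checking each pair (does one codeword prefix another?):
  B='00' vs E='01': no prefix
  B='00' vs A='1': no prefix
  E='01' vs B='00': no prefix
  E='01' vs A='1': no prefix
  A='1' vs B='00': no prefix
  A='1' vs E='01': no prefix
No violation found over all pairs.

YES -- this is a valid prefix code. No codeword is a prefix of any other codeword.


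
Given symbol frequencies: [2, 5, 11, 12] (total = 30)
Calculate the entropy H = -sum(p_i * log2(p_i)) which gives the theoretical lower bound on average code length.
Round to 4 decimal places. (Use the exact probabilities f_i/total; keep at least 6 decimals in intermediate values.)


Per-symbol terms -p_i * log2(p_i) with p_i = f_i/30:
  p = 2/30 = 0.066667: log2(p) = -3.906891, -p*log2(p) = 0.260459
  p = 5/30 = 0.166667: log2(p) = -2.584963, -p*log2(p) = 0.430827
  p = 11/30 = 0.366667: log2(p) = -1.447459, -p*log2(p) = 0.530735
  p = 12/30 = 0.400000: log2(p) = -1.321928, -p*log2(p) = 0.528771
H = 0.260459 + 0.430827 + 0.530735 + 0.528771 = 1.750792

H = 1.7508 bits/symbol


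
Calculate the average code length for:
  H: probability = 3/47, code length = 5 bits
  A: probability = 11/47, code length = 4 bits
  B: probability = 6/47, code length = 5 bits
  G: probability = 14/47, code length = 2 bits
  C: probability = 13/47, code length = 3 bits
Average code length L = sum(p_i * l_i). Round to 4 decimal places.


Weighted contributions p_i * l_i:
  H: (3/47) * 5 = 15/47
  A: (11/47) * 4 = 44/47
  B: (6/47) * 5 = 30/47
  G: (14/47) * 2 = 28/47
  C: (13/47) * 3 = 39/47
Sum = (15 + 44 + 30 + 28 + 39)/47 = 156/47

L = 156/47 = 3.3191 bits/symbol


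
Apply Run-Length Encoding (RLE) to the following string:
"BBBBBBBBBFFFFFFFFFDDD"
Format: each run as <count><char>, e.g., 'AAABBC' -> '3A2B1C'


Scanning runs left to right:
  i=0: run of 'B' x 9 -> '9B'
  i=9: run of 'F' x 9 -> '9F'
  i=18: run of 'D' x 3 -> '3D'

RLE = 9B9F3D


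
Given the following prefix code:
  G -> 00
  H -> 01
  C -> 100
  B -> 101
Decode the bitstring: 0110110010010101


Decoding step by step:
Bits 01 -> H
Bits 101 -> B
Bits 100 -> C
Bits 100 -> C
Bits 101 -> B
Bits 01 -> H


Decoded message: HBCCBH


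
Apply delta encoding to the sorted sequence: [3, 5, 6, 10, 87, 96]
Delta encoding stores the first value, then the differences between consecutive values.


First value: 3
Deltas:
  5 - 3 = 2
  6 - 5 = 1
  10 - 6 = 4
  87 - 10 = 77
  96 - 87 = 9


Delta encoded: [3, 2, 1, 4, 77, 9]


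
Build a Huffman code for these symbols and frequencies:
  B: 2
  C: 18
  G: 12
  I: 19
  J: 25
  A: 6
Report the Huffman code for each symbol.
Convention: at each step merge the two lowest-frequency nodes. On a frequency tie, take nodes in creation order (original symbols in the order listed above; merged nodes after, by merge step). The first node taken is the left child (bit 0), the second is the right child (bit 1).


Huffman tree construction:
Step 1: Merge B(2) + A(6) = 8
Step 2: Merge (B+A)(8) + G(12) = 20
Step 3: Merge C(18) + I(19) = 37
Step 4: Merge ((B+A)+G)(20) + J(25) = 45
Step 5: Merge (C+I)(37) + (((B+A)+G)+J)(45) = 82
Read each symbol's code off the tree from the root (left child = 0, right child = 1).

Codes:
  B: 1000 (length 4)
  C: 00 (length 2)
  G: 101 (length 3)
  I: 01 (length 2)
  J: 11 (length 2)
  A: 1001 (length 4)
Average code length: 192/82 = 2.3415 bits/symbol


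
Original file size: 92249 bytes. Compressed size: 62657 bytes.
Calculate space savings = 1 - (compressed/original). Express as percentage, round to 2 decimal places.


ratio = compressed/original = 62657/92249 = 0.679216
savings = 1 - ratio = 1 - 0.679216 = 0.320784
as a percentage: 0.320784 * 100 = 32.08%

Space savings = 1 - 62657/92249 = 32.08%


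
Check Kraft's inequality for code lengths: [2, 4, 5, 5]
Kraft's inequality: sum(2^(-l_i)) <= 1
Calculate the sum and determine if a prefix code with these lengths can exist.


Sum = 2^(-2) + 2^(-4) + 2^(-5) + 2^(-5)
    = 0.25 + 0.0625 + 0.03125 + 0.03125
    = 12/32 = 0.375
Since 0.375 <= 1, Kraft's inequality IS satisfied.
A prefix code with these lengths CAN exist.

Kraft sum = 0.375. Satisfied.


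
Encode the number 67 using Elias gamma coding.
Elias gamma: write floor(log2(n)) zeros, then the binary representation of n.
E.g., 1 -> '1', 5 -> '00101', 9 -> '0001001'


num_bits = floor(log2(67)) + 1 = 7
leading_zeros = num_bits - 1 = 6
binary(67) = 1000011

Elias gamma(67) = '000000' + '1000011' = 0000001000011 (13 bits)


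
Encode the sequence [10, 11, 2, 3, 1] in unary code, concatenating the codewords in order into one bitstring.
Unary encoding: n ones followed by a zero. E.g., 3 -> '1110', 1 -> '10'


Encode each number as n ones followed by a terminating 0:
  10 -> 11111111110 (11 bits)
  11 -> 111111111110 (12 bits)
  2 -> 110 (3 bits)
  3 -> 1110 (4 bits)
  1 -> 10 (2 bits)
Total length = 11 + 12 + 3 + 4 + 2 = 32 bits.

Unary([10, 11, 2, 3, 1]) = 11111111110111111111110110111010 (32 bits)


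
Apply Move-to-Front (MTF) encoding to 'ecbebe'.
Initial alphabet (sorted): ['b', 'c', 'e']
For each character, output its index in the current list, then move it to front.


MTF encoding:
'e': index 2 in ['b', 'c', 'e'] -> ['e', 'b', 'c']
'c': index 2 in ['e', 'b', 'c'] -> ['c', 'e', 'b']
'b': index 2 in ['c', 'e', 'b'] -> ['b', 'c', 'e']
'e': index 2 in ['b', 'c', 'e'] -> ['e', 'b', 'c']
'b': index 1 in ['e', 'b', 'c'] -> ['b', 'e', 'c']
'e': index 1 in ['b', 'e', 'c'] -> ['e', 'b', 'c']


Output: [2, 2, 2, 2, 1, 1]


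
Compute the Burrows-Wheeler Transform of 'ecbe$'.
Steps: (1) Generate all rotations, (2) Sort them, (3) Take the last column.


Rotations (sorted):
  0: $ecbe -> last char: e
  1: be$ec -> last char: c
  2: cbe$e -> last char: e
  3: e$ecb -> last char: b
  4: ecbe$ -> last char: $


BWT = eceb$


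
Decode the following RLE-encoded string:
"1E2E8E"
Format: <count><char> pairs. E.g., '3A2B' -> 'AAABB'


Expanding each <count><char> pair:
  1E -> 'E'
  2E -> 'EE'
  8E -> 'EEEEEEEE'

Decoded = EEEEEEEEEEE


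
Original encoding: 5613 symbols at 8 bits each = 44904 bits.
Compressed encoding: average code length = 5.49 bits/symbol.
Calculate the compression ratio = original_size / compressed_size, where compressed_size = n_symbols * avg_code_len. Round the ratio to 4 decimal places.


original_size = n_symbols * orig_bits = 5613 * 8 = 44904 bits
compressed_size = n_symbols * avg_code_len = 5613 * 5.49 = 30815.37 bits
ratio = original_size / compressed_size = 44904 / 30815.37 = 1.4572

Compression ratio = 1.4572


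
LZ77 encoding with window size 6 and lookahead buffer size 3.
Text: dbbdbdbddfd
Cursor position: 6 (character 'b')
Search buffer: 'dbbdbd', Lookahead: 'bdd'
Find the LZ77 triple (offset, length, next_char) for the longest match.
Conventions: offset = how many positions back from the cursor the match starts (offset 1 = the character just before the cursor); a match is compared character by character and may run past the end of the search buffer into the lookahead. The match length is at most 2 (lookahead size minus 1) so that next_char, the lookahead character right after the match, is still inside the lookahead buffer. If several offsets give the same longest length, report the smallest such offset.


Try each offset into the search buffer:
  offset=1 (pos 5, char 'd'): match length 0
  offset=2 (pos 4, char 'b'): match length 2
  offset=3 (pos 3, char 'd'): match length 0
  offset=4 (pos 2, char 'b'): match length 2
  offset=5 (pos 1, char 'b'): match length 1
  offset=6 (pos 0, char 'd'): match length 0
Longest match has length 2, found at offsets 2, 4; take the smallest, offset 2.
next_char = character at position 6 + 2 = 8 -> 'd'

Best match: offset=2, length=2 (matching 'bd' starting at position 4)
LZ77 triple: (2, 2, 'd')


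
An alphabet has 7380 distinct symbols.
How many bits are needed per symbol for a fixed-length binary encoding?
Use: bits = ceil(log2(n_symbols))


log2(7380) = 12.8494
Bracket: 2^12 = 4096 < 7380 <= 2^13 = 8192
So ceil(log2(7380)) = 13

bits = ceil(log2(7380)) = ceil(12.8494) = 13 bits


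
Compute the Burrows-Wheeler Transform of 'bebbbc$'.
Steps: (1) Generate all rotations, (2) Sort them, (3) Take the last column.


Rotations (sorted):
  0: $bebbbc -> last char: c
  1: bbbc$be -> last char: e
  2: bbc$beb -> last char: b
  3: bc$bebb -> last char: b
  4: bebbbc$ -> last char: $
  5: c$bebbb -> last char: b
  6: ebbbc$b -> last char: b


BWT = cebb$bb


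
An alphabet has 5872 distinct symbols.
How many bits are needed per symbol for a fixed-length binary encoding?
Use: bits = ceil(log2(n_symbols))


log2(5872) = 12.5196
Bracket: 2^12 = 4096 < 5872 <= 2^13 = 8192
So ceil(log2(5872)) = 13

bits = ceil(log2(5872)) = ceil(12.5196) = 13 bits


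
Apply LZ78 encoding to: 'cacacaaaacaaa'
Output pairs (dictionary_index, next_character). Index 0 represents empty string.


LZ78 encoding steps:
Dictionary: {0: ''}
Step 1: w='' (idx 0), next='c' -> output (0, 'c'), add 'c' as idx 1
Step 2: w='' (idx 0), next='a' -> output (0, 'a'), add 'a' as idx 2
Step 3: w='c' (idx 1), next='a' -> output (1, 'a'), add 'ca' as idx 3
Step 4: w='ca' (idx 3), next='a' -> output (3, 'a'), add 'caa' as idx 4
Step 5: w='a' (idx 2), next='a' -> output (2, 'a'), add 'aa' as idx 5
Step 6: w='caa' (idx 4), next='a' -> output (4, 'a'), add 'caaa' as idx 6


Encoded: [(0, 'c'), (0, 'a'), (1, 'a'), (3, 'a'), (2, 'a'), (4, 'a')]


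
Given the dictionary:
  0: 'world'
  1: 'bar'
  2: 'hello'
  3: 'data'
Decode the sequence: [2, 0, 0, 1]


Look up each index in the dictionary:
  2 -> 'hello'
  0 -> 'world'
  0 -> 'world'
  1 -> 'bar'

Decoded: "hello world world bar"


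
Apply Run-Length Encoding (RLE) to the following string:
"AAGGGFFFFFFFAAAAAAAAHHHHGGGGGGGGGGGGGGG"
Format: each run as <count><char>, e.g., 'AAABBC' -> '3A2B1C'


Scanning runs left to right:
  i=0: run of 'A' x 2 -> '2A'
  i=2: run of 'G' x 3 -> '3G'
  i=5: run of 'F' x 7 -> '7F'
  i=12: run of 'A' x 8 -> '8A'
  i=20: run of 'H' x 4 -> '4H'
  i=24: run of 'G' x 15 -> '15G'

RLE = 2A3G7F8A4H15G


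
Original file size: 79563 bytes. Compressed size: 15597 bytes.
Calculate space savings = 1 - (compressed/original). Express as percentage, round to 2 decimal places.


ratio = compressed/original = 15597/79563 = 0.196033
savings = 1 - ratio = 1 - 0.196033 = 0.803967
as a percentage: 0.803967 * 100 = 80.4%

Space savings = 1 - 15597/79563 = 80.4%


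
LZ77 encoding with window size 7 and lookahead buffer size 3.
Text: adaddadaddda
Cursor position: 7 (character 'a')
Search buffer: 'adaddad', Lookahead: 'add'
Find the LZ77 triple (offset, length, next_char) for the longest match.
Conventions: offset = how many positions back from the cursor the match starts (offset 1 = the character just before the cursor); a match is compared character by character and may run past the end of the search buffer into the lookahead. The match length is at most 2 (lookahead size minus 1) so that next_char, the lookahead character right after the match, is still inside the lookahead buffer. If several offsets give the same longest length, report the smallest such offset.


Try each offset into the search buffer:
  offset=1 (pos 6, char 'd'): match length 0
  offset=2 (pos 5, char 'a'): match length 2
  offset=3 (pos 4, char 'd'): match length 0
  offset=4 (pos 3, char 'd'): match length 0
  offset=5 (pos 2, char 'a'): match length 2
  offset=6 (pos 1, char 'd'): match length 0
  offset=7 (pos 0, char 'a'): match length 2
Longest match has length 2, found at offsets 2, 5, 7; take the smallest, offset 2.
next_char = character at position 7 + 2 = 9 -> 'd'

Best match: offset=2, length=2 (matching 'ad' starting at position 5)
LZ77 triple: (2, 2, 'd')


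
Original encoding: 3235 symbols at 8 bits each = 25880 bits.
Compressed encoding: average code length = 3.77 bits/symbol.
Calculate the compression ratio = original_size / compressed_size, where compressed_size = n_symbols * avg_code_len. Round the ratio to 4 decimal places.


original_size = n_symbols * orig_bits = 3235 * 8 = 25880 bits
compressed_size = n_symbols * avg_code_len = 3235 * 3.77 = 12195.95 bits
ratio = original_size / compressed_size = 25880 / 12195.95 = 2.122

Compression ratio = 2.122


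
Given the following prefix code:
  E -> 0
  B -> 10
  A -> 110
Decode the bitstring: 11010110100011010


Decoding step by step:
Bits 110 -> A
Bits 10 -> B
Bits 110 -> A
Bits 10 -> B
Bits 0 -> E
Bits 0 -> E
Bits 110 -> A
Bits 10 -> B


Decoded message: ABABEEAB


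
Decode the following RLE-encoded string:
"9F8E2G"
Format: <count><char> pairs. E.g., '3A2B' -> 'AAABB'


Expanding each <count><char> pair:
  9F -> 'FFFFFFFFF'
  8E -> 'EEEEEEEE'
  2G -> 'GG'

Decoded = FFFFFFFFFEEEEEEEEGG


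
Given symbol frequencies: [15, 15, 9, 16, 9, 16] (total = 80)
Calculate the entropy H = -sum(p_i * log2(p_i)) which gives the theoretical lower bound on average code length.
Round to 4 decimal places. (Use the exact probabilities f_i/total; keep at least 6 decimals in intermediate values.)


Per-symbol terms -p_i * log2(p_i) with p_i = f_i/80:
  p = 15/80 = 0.187500: log2(p) = -2.415037, -p*log2(p) = 0.452820
  p = 15/80 = 0.187500: log2(p) = -2.415037, -p*log2(p) = 0.452820
  p = 9/80 = 0.112500: log2(p) = -3.152003, -p*log2(p) = 0.354600
  p = 16/80 = 0.200000: log2(p) = -2.321928, -p*log2(p) = 0.464386
  p = 9/80 = 0.112500: log2(p) = -3.152003, -p*log2(p) = 0.354600
  p = 16/80 = 0.200000: log2(p) = -2.321928, -p*log2(p) = 0.464386
H = 0.452820 + 0.452820 + 0.354600 + 0.464386 + 0.354600 + 0.464386 = 2.543612

H = 2.5436 bits/symbol


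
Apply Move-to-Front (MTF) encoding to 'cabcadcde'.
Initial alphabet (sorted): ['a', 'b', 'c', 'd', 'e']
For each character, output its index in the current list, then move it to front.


MTF encoding:
'c': index 2 in ['a', 'b', 'c', 'd', 'e'] -> ['c', 'a', 'b', 'd', 'e']
'a': index 1 in ['c', 'a', 'b', 'd', 'e'] -> ['a', 'c', 'b', 'd', 'e']
'b': index 2 in ['a', 'c', 'b', 'd', 'e'] -> ['b', 'a', 'c', 'd', 'e']
'c': index 2 in ['b', 'a', 'c', 'd', 'e'] -> ['c', 'b', 'a', 'd', 'e']
'a': index 2 in ['c', 'b', 'a', 'd', 'e'] -> ['a', 'c', 'b', 'd', 'e']
'd': index 3 in ['a', 'c', 'b', 'd', 'e'] -> ['d', 'a', 'c', 'b', 'e']
'c': index 2 in ['d', 'a', 'c', 'b', 'e'] -> ['c', 'd', 'a', 'b', 'e']
'd': index 1 in ['c', 'd', 'a', 'b', 'e'] -> ['d', 'c', 'a', 'b', 'e']
'e': index 4 in ['d', 'c', 'a', 'b', 'e'] -> ['e', 'd', 'c', 'a', 'b']


Output: [2, 1, 2, 2, 2, 3, 2, 1, 4]


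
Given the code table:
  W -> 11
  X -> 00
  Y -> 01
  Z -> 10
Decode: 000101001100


Decoding:
00 -> X
01 -> Y
01 -> Y
00 -> X
11 -> W
00 -> X


Result: XYYXWX


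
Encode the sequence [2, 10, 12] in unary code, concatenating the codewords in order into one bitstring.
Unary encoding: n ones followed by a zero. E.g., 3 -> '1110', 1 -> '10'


Encode each number as n ones followed by a terminating 0:
  2 -> 110 (3 bits)
  10 -> 11111111110 (11 bits)
  12 -> 1111111111110 (13 bits)
Total length = 3 + 11 + 13 = 27 bits.

Unary([2, 10, 12]) = 110111111111101111111111110 (27 bits)


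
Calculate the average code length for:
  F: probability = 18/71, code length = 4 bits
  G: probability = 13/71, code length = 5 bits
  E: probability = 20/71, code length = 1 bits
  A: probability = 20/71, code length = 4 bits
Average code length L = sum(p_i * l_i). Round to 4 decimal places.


Weighted contributions p_i * l_i:
  F: (18/71) * 4 = 72/71
  G: (13/71) * 5 = 65/71
  E: (20/71) * 1 = 20/71
  A: (20/71) * 4 = 80/71
Sum = (72 + 65 + 20 + 80)/71 = 237/71

L = 237/71 = 3.3380 bits/symbol


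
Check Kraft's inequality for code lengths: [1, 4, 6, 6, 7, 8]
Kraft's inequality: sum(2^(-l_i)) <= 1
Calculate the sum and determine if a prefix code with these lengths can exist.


Sum = 2^(-1) + 2^(-4) + 2^(-6) + 2^(-6) + 2^(-7) + 2^(-8)
    = 0.5 + 0.0625 + 0.015625 + 0.015625 + 0.0078125 + 0.00390625
    = 155/256 = 0.60546875
Since 0.60546875 <= 1, Kraft's inequality IS satisfied.
A prefix code with these lengths CAN exist.

Kraft sum = 0.60546875. Satisfied.


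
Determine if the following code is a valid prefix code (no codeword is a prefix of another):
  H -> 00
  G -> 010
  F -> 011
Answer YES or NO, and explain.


Checking each pair (does one codeword prefix another?):
  H='00' vs G='010': no prefix
  H='00' vs F='011': no prefix
  G='010' vs H='00': no prefix
  G='010' vs F='011': no prefix
  F='011' vs H='00': no prefix
  F='011' vs G='010': no prefix
No violation found over all pairs.

YES -- this is a valid prefix code. No codeword is a prefix of any other codeword.


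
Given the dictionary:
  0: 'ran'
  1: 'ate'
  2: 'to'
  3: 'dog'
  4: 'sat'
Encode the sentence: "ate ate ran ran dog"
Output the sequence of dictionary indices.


Look up each word in the dictionary:
  'ate' -> 1
  'ate' -> 1
  'ran' -> 0
  'ran' -> 0
  'dog' -> 3

Encoded: [1, 1, 0, 0, 3]


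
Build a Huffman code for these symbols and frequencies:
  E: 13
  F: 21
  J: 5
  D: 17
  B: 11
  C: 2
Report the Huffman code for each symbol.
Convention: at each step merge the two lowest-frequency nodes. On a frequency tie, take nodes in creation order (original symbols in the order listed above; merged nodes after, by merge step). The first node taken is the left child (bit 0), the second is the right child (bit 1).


Huffman tree construction:
Step 1: Merge C(2) + J(5) = 7
Step 2: Merge (C+J)(7) + B(11) = 18
Step 3: Merge E(13) + D(17) = 30
Step 4: Merge ((C+J)+B)(18) + F(21) = 39
Step 5: Merge (E+D)(30) + (((C+J)+B)+F)(39) = 69
Read each symbol's code off the tree from the root (left child = 0, right child = 1).

Codes:
  E: 00 (length 2)
  F: 11 (length 2)
  J: 1001 (length 4)
  D: 01 (length 2)
  B: 101 (length 3)
  C: 1000 (length 4)
Average code length: 163/69 = 2.3623 bits/symbol


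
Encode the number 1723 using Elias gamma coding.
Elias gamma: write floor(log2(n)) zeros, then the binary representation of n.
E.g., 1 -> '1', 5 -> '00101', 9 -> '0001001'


num_bits = floor(log2(1723)) + 1 = 11
leading_zeros = num_bits - 1 = 10
binary(1723) = 11010111011

Elias gamma(1723) = '0000000000' + '11010111011' = 000000000011010111011 (21 bits)


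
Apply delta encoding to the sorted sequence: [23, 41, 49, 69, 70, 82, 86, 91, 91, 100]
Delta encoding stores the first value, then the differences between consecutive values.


First value: 23
Deltas:
  41 - 23 = 18
  49 - 41 = 8
  69 - 49 = 20
  70 - 69 = 1
  82 - 70 = 12
  86 - 82 = 4
  91 - 86 = 5
  91 - 91 = 0
  100 - 91 = 9


Delta encoded: [23, 18, 8, 20, 1, 12, 4, 5, 0, 9]


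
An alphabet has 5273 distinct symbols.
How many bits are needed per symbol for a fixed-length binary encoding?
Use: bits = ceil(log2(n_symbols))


log2(5273) = 12.3644
Bracket: 2^12 = 4096 < 5273 <= 2^13 = 8192
So ceil(log2(5273)) = 13

bits = ceil(log2(5273)) = ceil(12.3644) = 13 bits


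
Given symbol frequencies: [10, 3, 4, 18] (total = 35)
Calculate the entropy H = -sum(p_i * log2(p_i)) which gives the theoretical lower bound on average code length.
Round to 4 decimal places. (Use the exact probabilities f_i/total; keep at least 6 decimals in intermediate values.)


Per-symbol terms -p_i * log2(p_i) with p_i = f_i/35:
  p = 10/35 = 0.285714: log2(p) = -1.807355, -p*log2(p) = 0.516387
  p = 3/35 = 0.085714: log2(p) = -3.544321, -p*log2(p) = 0.303799
  p = 4/35 = 0.114286: log2(p) = -3.129283, -p*log2(p) = 0.357632
  p = 18/35 = 0.514286: log2(p) = -0.959358, -p*log2(p) = 0.493384
H = 0.516387 + 0.303799 + 0.357632 + 0.493384 = 1.671202

H = 1.6712 bits/symbol


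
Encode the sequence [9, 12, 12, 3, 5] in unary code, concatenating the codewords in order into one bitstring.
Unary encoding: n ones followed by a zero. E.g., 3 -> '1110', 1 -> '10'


Encode each number as n ones followed by a terminating 0:
  9 -> 1111111110 (10 bits)
  12 -> 1111111111110 (13 bits)
  12 -> 1111111111110 (13 bits)
  3 -> 1110 (4 bits)
  5 -> 111110 (6 bits)
Total length = 10 + 13 + 13 + 4 + 6 = 46 bits.

Unary([9, 12, 12, 3, 5]) = 1111111110111111111111011111111111101110111110 (46 bits)


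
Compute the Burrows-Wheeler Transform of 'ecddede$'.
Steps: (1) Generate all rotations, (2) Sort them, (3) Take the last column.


Rotations (sorted):
  0: $ecddede -> last char: e
  1: cddede$e -> last char: e
  2: ddede$ec -> last char: c
  3: de$ecdde -> last char: e
  4: dede$ecd -> last char: d
  5: e$ecdded -> last char: d
  6: ecddede$ -> last char: $
  7: ede$ecdd -> last char: d


BWT = eecedd$d


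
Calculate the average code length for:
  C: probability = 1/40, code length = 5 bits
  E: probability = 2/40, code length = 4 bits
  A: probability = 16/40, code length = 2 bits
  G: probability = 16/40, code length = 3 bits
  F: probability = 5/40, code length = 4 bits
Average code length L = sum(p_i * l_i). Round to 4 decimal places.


Weighted contributions p_i * l_i:
  C: (1/40) * 5 = 5/40
  E: (2/40) * 4 = 8/40
  A: (16/40) * 2 = 32/40
  G: (16/40) * 3 = 48/40
  F: (5/40) * 4 = 20/40
Sum = (5 + 8 + 32 + 48 + 20)/40 = 113/40

L = 113/40 = 2.8250 bits/symbol


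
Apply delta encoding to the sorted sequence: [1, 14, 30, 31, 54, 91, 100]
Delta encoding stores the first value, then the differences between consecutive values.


First value: 1
Deltas:
  14 - 1 = 13
  30 - 14 = 16
  31 - 30 = 1
  54 - 31 = 23
  91 - 54 = 37
  100 - 91 = 9


Delta encoded: [1, 13, 16, 1, 23, 37, 9]


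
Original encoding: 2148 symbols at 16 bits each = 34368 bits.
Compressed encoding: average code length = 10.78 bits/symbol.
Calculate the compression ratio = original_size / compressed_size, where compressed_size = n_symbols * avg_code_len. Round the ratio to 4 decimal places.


original_size = n_symbols * orig_bits = 2148 * 16 = 34368 bits
compressed_size = n_symbols * avg_code_len = 2148 * 10.78 = 23155.44 bits
ratio = original_size / compressed_size = 34368 / 23155.44 = 1.4842

Compression ratio = 1.4842


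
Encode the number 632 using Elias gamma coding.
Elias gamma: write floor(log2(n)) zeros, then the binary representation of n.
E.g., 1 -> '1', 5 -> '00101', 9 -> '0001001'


num_bits = floor(log2(632)) + 1 = 10
leading_zeros = num_bits - 1 = 9
binary(632) = 1001111000

Elias gamma(632) = '000000000' + '1001111000' = 0000000001001111000 (19 bits)


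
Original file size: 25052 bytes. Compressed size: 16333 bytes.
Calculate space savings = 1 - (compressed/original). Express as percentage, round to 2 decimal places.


ratio = compressed/original = 16333/25052 = 0.651964
savings = 1 - ratio = 1 - 0.651964 = 0.348036
as a percentage: 0.348036 * 100 = 34.8%

Space savings = 1 - 16333/25052 = 34.8%


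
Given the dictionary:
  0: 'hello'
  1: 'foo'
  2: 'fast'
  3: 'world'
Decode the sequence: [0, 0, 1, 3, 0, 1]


Look up each index in the dictionary:
  0 -> 'hello'
  0 -> 'hello'
  1 -> 'foo'
  3 -> 'world'
  0 -> 'hello'
  1 -> 'foo'

Decoded: "hello hello foo world hello foo"


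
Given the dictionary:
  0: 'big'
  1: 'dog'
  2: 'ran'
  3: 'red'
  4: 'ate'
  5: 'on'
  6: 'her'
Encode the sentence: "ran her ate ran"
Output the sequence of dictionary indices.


Look up each word in the dictionary:
  'ran' -> 2
  'her' -> 6
  'ate' -> 4
  'ran' -> 2

Encoded: [2, 6, 4, 2]


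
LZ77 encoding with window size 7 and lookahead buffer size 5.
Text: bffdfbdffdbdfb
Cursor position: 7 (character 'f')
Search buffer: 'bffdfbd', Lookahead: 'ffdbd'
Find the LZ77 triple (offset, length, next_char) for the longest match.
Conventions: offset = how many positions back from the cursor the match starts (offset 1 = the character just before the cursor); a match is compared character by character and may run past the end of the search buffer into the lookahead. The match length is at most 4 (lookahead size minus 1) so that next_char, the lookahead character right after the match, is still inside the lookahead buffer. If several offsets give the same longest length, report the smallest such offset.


Try each offset into the search buffer:
  offset=1 (pos 6, char 'd'): match length 0
  offset=2 (pos 5, char 'b'): match length 0
  offset=3 (pos 4, char 'f'): match length 1
  offset=4 (pos 3, char 'd'): match length 0
  offset=5 (pos 2, char 'f'): match length 1
  offset=6 (pos 1, char 'f'): match length 3
  offset=7 (pos 0, char 'b'): match length 0
Longest match has length 3 at offset 6.
next_char = character at position 7 + 3 = 10 -> 'b'

Best match: offset=6, length=3 (matching 'ffd' starting at position 1)
LZ77 triple: (6, 3, 'b')


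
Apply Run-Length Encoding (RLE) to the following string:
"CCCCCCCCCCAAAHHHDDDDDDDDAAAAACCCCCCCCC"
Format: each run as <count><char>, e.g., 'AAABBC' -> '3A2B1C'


Scanning runs left to right:
  i=0: run of 'C' x 10 -> '10C'
  i=10: run of 'A' x 3 -> '3A'
  i=13: run of 'H' x 3 -> '3H'
  i=16: run of 'D' x 8 -> '8D'
  i=24: run of 'A' x 5 -> '5A'
  i=29: run of 'C' x 9 -> '9C'

RLE = 10C3A3H8D5A9C


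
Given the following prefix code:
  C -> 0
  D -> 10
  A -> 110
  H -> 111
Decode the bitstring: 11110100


Decoding step by step:
Bits 111 -> H
Bits 10 -> D
Bits 10 -> D
Bits 0 -> C


Decoded message: HDDC


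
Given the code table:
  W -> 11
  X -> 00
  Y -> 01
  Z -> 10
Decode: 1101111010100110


Decoding:
11 -> W
01 -> Y
11 -> W
10 -> Z
10 -> Z
10 -> Z
01 -> Y
10 -> Z


Result: WYWZZZYZ


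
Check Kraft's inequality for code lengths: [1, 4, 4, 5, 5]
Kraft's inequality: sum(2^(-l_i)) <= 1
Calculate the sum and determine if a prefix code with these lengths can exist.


Sum = 2^(-1) + 2^(-4) + 2^(-4) + 2^(-5) + 2^(-5)
    = 0.5 + 0.0625 + 0.0625 + 0.03125 + 0.03125
    = 22/32 = 0.6875
Since 0.6875 <= 1, Kraft's inequality IS satisfied.
A prefix code with these lengths CAN exist.

Kraft sum = 0.6875. Satisfied.


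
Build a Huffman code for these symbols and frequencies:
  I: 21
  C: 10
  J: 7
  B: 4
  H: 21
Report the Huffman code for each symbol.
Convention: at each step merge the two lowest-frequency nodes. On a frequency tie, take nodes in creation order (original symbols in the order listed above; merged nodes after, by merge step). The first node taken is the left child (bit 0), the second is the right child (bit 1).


Huffman tree construction:
Step 1: Merge B(4) + J(7) = 11
Step 2: Merge C(10) + (B+J)(11) = 21
Step 3: Merge I(21) + H(21) = 42
Step 4: Merge (C+(B+J))(21) + (I+H)(42) = 63
Read each symbol's code off the tree from the root (left child = 0, right child = 1).

Codes:
  I: 10 (length 2)
  C: 00 (length 2)
  J: 011 (length 3)
  B: 010 (length 3)
  H: 11 (length 2)
Average code length: 137/63 = 2.1746 bits/symbol


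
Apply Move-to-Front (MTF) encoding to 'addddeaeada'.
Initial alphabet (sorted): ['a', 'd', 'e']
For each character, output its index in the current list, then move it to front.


MTF encoding:
'a': index 0 in ['a', 'd', 'e'] -> ['a', 'd', 'e']
'd': index 1 in ['a', 'd', 'e'] -> ['d', 'a', 'e']
'd': index 0 in ['d', 'a', 'e'] -> ['d', 'a', 'e']
'd': index 0 in ['d', 'a', 'e'] -> ['d', 'a', 'e']
'd': index 0 in ['d', 'a', 'e'] -> ['d', 'a', 'e']
'e': index 2 in ['d', 'a', 'e'] -> ['e', 'd', 'a']
'a': index 2 in ['e', 'd', 'a'] -> ['a', 'e', 'd']
'e': index 1 in ['a', 'e', 'd'] -> ['e', 'a', 'd']
'a': index 1 in ['e', 'a', 'd'] -> ['a', 'e', 'd']
'd': index 2 in ['a', 'e', 'd'] -> ['d', 'a', 'e']
'a': index 1 in ['d', 'a', 'e'] -> ['a', 'd', 'e']


Output: [0, 1, 0, 0, 0, 2, 2, 1, 1, 2, 1]


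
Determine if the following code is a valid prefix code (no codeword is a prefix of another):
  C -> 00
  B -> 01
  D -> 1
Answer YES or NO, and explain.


Checking each pair (does one codeword prefix another?):
  C='00' vs B='01': no prefix
  C='00' vs D='1': no prefix
  B='01' vs C='00': no prefix
  B='01' vs D='1': no prefix
  D='1' vs C='00': no prefix
  D='1' vs B='01': no prefix
No violation found over all pairs.

YES -- this is a valid prefix code. No codeword is a prefix of any other codeword.


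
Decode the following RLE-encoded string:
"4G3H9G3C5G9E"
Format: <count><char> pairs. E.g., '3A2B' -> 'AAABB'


Expanding each <count><char> pair:
  4G -> 'GGGG'
  3H -> 'HHH'
  9G -> 'GGGGGGGGG'
  3C -> 'CCC'
  5G -> 'GGGGG'
  9E -> 'EEEEEEEEE'

Decoded = GGGGHHHGGGGGGGGGCCCGGGGGEEEEEEEEE


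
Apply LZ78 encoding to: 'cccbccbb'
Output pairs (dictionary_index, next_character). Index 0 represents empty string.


LZ78 encoding steps:
Dictionary: {0: ''}
Step 1: w='' (idx 0), next='c' -> output (0, 'c'), add 'c' as idx 1
Step 2: w='c' (idx 1), next='c' -> output (1, 'c'), add 'cc' as idx 2
Step 3: w='' (idx 0), next='b' -> output (0, 'b'), add 'b' as idx 3
Step 4: w='cc' (idx 2), next='b' -> output (2, 'b'), add 'ccb' as idx 4
Step 5: w='b' (idx 3), end of input -> output (3, '')


Encoded: [(0, 'c'), (1, 'c'), (0, 'b'), (2, 'b'), (3, '')]


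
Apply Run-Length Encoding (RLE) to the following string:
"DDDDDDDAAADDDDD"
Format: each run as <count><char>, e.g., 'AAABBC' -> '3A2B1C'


Scanning runs left to right:
  i=0: run of 'D' x 7 -> '7D'
  i=7: run of 'A' x 3 -> '3A'
  i=10: run of 'D' x 5 -> '5D'

RLE = 7D3A5D


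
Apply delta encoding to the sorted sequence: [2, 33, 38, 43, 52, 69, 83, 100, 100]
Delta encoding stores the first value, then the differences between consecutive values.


First value: 2
Deltas:
  33 - 2 = 31
  38 - 33 = 5
  43 - 38 = 5
  52 - 43 = 9
  69 - 52 = 17
  83 - 69 = 14
  100 - 83 = 17
  100 - 100 = 0


Delta encoded: [2, 31, 5, 5, 9, 17, 14, 17, 0]


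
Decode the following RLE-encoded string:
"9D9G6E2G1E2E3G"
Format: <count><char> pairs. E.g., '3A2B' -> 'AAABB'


Expanding each <count><char> pair:
  9D -> 'DDDDDDDDD'
  9G -> 'GGGGGGGGG'
  6E -> 'EEEEEE'
  2G -> 'GG'
  1E -> 'E'
  2E -> 'EE'
  3G -> 'GGG'

Decoded = DDDDDDDDDGGGGGGGGGEEEEEEGGEEEGGG


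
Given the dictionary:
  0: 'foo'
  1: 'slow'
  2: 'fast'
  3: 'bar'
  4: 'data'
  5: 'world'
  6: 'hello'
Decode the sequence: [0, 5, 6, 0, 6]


Look up each index in the dictionary:
  0 -> 'foo'
  5 -> 'world'
  6 -> 'hello'
  0 -> 'foo'
  6 -> 'hello'

Decoded: "foo world hello foo hello"


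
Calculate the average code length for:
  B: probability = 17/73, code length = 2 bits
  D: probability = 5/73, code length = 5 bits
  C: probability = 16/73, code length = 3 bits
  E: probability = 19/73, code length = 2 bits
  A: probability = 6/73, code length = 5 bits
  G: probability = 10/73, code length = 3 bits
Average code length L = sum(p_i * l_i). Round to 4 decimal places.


Weighted contributions p_i * l_i:
  B: (17/73) * 2 = 34/73
  D: (5/73) * 5 = 25/73
  C: (16/73) * 3 = 48/73
  E: (19/73) * 2 = 38/73
  A: (6/73) * 5 = 30/73
  G: (10/73) * 3 = 30/73
Sum = (34 + 25 + 48 + 38 + 30 + 30)/73 = 205/73

L = 205/73 = 2.8082 bits/symbol
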